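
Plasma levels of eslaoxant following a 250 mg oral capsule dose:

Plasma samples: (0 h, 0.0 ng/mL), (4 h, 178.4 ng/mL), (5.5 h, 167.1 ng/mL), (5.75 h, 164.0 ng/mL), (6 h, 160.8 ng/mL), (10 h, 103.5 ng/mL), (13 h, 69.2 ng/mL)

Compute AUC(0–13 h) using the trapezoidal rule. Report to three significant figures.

AUC = 1490 ng/mL·h

Trapezoidal AUC_0→13:
  [0→4]: (0.0+178.4)/2 × 4 = 356.8
  [4→5.5]: (178.4+167.1)/2 × 1.5 = 259.125
  [5.5→5.75]: (167.1+164.0)/2 × 0.25 = 41.3875
  [5.75→6]: (164.0+160.8)/2 × 0.25 = 40.6
  [6→10]: (160.8+103.5)/2 × 4 = 528.6
  [10→13]: (103.5+69.2)/2 × 3 = 259.05
  Sum = 1485.5625 ng/mL·h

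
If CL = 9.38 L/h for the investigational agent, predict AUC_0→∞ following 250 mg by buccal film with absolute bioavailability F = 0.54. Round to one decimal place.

AUC = 14.4 mg/L·h

AUC_0→∞ = F × Dose / CL
        = 0.54 × 250 / 9.38 = 14.3923 mg/L·h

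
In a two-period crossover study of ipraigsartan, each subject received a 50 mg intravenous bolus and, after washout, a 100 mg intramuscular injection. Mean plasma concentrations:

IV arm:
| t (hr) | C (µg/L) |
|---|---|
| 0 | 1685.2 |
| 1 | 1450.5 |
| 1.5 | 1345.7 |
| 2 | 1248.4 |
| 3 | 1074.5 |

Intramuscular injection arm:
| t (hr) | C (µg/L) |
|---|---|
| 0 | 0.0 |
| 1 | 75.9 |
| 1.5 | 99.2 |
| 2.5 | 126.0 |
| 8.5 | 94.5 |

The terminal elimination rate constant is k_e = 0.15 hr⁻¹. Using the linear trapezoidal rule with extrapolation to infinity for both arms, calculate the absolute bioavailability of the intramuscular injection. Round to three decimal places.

F = 0.066

Trapezoidal AUC_0→3 (IV):
  [0→1]: (1685.2+1450.5)/2 × 1 = 1567.85
  [1→1.5]: (1450.5+1345.7)/2 × 0.5 = 699.05
  [1.5→2]: (1345.7+1248.4)/2 × 0.5 = 648.525
  [2→3]: (1248.4+1074.5)/2 × 1 = 1161.45
  Sum = 4076.875 µg/L·hr
IV tail: 1074.5/0.15 = 7163.333; AUC_iv,0→∞ = 4076.875 + 7163.333 = 11240.208 µg/L·hr
Trapezoidal AUC_0→8.5 (intramuscular injection):
  [0→1]: (0.0+75.9)/2 × 1 = 37.95
  [1→1.5]: (75.9+99.2)/2 × 0.5 = 43.775
  [1.5→2.5]: (99.2+126.0)/2 × 1 = 112.6
  [2.5→8.5]: (126.0+94.5)/2 × 6 = 661.5
  Sum = 855.825 µg/L·hr
intramuscular injection tail: 94.5/0.15 = 630.000; AUC_ev,0→∞ = 855.825 + 630.000 = 1485.825 µg/L·hr
F = (AUC_ev/D_ev)/(AUC_iv/D_iv) = (1485.825/100)/(11240.208/50) = 14.85825/224.80416 = 0.0661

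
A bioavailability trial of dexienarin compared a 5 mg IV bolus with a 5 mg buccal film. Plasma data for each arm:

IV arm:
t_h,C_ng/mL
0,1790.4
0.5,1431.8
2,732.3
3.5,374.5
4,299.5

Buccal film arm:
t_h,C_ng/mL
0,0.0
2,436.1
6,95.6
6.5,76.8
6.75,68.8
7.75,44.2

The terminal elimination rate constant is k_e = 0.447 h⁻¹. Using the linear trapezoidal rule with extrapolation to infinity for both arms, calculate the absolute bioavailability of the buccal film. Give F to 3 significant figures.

Trapezoidal AUC_0→4 (IV):
  [0→0.5]: (1790.4+1431.8)/2 × 0.5 = 805.55
  [0.5→2]: (1431.8+732.3)/2 × 1.5 = 1623.075
  [2→3.5]: (732.3+374.5)/2 × 1.5 = 830.1
  [3.5→4]: (374.5+299.5)/2 × 0.5 = 168.5
  Sum = 3427.225 ng/mL·h
IV tail: 299.5/0.447 = 670.022; AUC_iv,0→∞ = 3427.225 + 670.022 = 4097.247 ng/mL·h
Trapezoidal AUC_0→7.75 (buccal film):
  [0→2]: (0.0+436.1)/2 × 2 = 436.1
  [2→6]: (436.1+95.6)/2 × 4 = 1063.4
  [6→6.5]: (95.6+76.8)/2 × 0.5 = 43.1
  [6.5→6.75]: (76.8+68.8)/2 × 0.25 = 18.2
  [6.75→7.75]: (68.8+44.2)/2 × 1 = 56.5
  Sum = 1617.3 ng/mL·h
buccal film tail: 44.2/0.447 = 98.881; AUC_ev,0→∞ = 1617.3 + 98.881 = 1716.181 ng/mL·h
F = (AUC_ev/D_ev)/(AUC_iv/D_iv) = (1716.181/5)/(4097.247/5) = 343.2362/819.4494 = 0.4189

F = 0.419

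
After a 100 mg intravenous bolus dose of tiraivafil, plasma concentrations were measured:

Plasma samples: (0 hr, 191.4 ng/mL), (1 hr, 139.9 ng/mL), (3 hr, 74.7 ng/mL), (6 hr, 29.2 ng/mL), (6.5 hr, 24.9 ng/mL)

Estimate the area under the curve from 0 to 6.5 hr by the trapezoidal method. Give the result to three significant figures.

AUC = 550 ng/mL·hr

Trapezoidal AUC_0→6.5:
  [0→1]: (191.4+139.9)/2 × 1 = 165.65
  [1→3]: (139.9+74.7)/2 × 2 = 214.6
  [3→6]: (74.7+29.2)/2 × 3 = 155.85
  [6→6.5]: (29.2+24.9)/2 × 0.5 = 13.525
  Sum = 549.625 ng/mL·hr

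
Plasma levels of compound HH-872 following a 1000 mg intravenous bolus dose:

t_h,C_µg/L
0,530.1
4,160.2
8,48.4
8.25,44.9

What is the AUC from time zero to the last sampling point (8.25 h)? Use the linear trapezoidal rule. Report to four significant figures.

AUC = 1809 µg/L·h

Trapezoidal AUC_0→8.25:
  [0→4]: (530.1+160.2)/2 × 4 = 1380.6
  [4→8]: (160.2+48.4)/2 × 4 = 417.2
  [8→8.25]: (48.4+44.9)/2 × 0.25 = 11.6625
  Sum = 1809.4625 µg/L·h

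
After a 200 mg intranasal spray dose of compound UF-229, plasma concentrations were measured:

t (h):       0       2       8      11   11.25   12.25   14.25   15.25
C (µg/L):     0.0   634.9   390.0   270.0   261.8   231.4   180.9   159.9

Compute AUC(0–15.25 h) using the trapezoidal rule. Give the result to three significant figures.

Trapezoidal AUC_0→15.25:
  [0→2]: (0.0+634.9)/2 × 2 = 634.9
  [2→8]: (634.9+390.0)/2 × 6 = 3074.7
  [8→11]: (390.0+270.0)/2 × 3 = 990.0
  [11→11.25]: (270.0+261.8)/2 × 0.25 = 66.475
  [11.25→12.25]: (261.8+231.4)/2 × 1 = 246.6
  [12.25→14.25]: (231.4+180.9)/2 × 2 = 412.3
  [14.25→15.25]: (180.9+159.9)/2 × 1 = 170.4
  Sum = 5595.375 µg/L·h

AUC = 5600 µg/L·h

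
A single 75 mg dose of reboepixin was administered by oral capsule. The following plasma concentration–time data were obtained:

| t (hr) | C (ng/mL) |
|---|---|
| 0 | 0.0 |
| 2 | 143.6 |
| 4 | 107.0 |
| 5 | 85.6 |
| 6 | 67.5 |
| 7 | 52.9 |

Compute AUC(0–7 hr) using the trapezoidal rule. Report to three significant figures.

Trapezoidal AUC_0→7:
  [0→2]: (0.0+143.6)/2 × 2 = 143.6
  [2→4]: (143.6+107.0)/2 × 2 = 250.6
  [4→5]: (107.0+85.6)/2 × 1 = 96.3
  [5→6]: (85.6+67.5)/2 × 1 = 76.55
  [6→7]: (67.5+52.9)/2 × 1 = 60.2
  Sum = 627.25 ng/mL·hr

AUC = 627 ng/mL·hr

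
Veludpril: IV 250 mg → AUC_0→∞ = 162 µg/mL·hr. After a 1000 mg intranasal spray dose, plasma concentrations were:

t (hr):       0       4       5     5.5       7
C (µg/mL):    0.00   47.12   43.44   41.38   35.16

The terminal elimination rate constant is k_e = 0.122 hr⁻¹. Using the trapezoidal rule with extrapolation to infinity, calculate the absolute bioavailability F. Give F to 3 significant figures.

F = 0.781

Trapezoidal AUC_0→7 (intranasal spray):
  [0→4]: (0.00+47.12)/2 × 4 = 94.24
  [4→5]: (47.12+43.44)/2 × 1 = 45.28
  [5→5.5]: (43.44+41.38)/2 × 0.5 = 21.205
  [5.5→7]: (41.38+35.16)/2 × 1.5 = 57.405
  Sum = 218.13 µg/mL·hr
Tail: C_last/k_e = 35.16/0.122 = 288.197
AUC_0→∞ (intranasal spray) = 218.13 + 288.197 = 506.327 µg/mL·hr
F = (AUC_ev/D_ev)/(AUC_iv/D_iv) = (506.327/1000)/(162/250) = 0.506327/0.648 = 0.7814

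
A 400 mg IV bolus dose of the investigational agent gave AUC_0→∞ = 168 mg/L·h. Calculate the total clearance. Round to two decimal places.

CL = Dose_iv / AUC_0→∞
   = 400 / 168 = 2.38095 L/h

CL = 2.38 L/h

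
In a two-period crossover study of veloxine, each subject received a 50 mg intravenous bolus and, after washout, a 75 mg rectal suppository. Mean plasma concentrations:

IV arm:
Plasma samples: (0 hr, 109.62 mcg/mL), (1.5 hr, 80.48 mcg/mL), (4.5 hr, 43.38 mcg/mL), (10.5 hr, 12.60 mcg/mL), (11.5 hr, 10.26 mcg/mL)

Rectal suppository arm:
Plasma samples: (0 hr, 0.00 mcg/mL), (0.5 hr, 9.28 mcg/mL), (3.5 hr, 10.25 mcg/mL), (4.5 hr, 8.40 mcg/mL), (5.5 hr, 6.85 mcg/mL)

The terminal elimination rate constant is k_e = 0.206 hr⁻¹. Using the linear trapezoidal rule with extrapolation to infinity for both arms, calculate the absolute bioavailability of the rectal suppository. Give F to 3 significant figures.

Trapezoidal AUC_0→11.5 (IV):
  [0→1.5]: (109.62+80.48)/2 × 1.5 = 142.575
  [1.5→4.5]: (80.48+43.38)/2 × 3 = 185.79
  [4.5→10.5]: (43.38+12.60)/2 × 6 = 167.94
  [10.5→11.5]: (12.60+10.26)/2 × 1 = 11.43
  Sum = 507.735 mcg/mL·hr
IV tail: 10.26/0.206 = 49.806; AUC_iv,0→∞ = 507.735 + 49.806 = 557.541 mcg/mL·hr
Trapezoidal AUC_0→5.5 (rectal suppository):
  [0→0.5]: (0.00+9.28)/2 × 0.5 = 2.32
  [0.5→3.5]: (9.28+10.25)/2 × 3 = 29.295
  [3.5→4.5]: (10.25+8.40)/2 × 1 = 9.325
  [4.5→5.5]: (8.40+6.85)/2 × 1 = 7.625
  Sum = 48.565 mcg/mL·hr
rectal suppository tail: 6.85/0.206 = 33.252; AUC_ev,0→∞ = 48.565 + 33.252 = 81.817 mcg/mL·hr
F = (AUC_ev/D_ev)/(AUC_iv/D_iv) = (81.817/75)/(557.541/50) = 1.09089/11.15082 = 0.0978

F = 0.0978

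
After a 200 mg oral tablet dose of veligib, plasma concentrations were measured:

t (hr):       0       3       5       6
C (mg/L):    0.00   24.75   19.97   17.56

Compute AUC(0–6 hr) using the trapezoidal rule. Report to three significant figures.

Trapezoidal AUC_0→6:
  [0→3]: (0.00+24.75)/2 × 3 = 37.125
  [3→5]: (24.75+19.97)/2 × 2 = 44.72
  [5→6]: (19.97+17.56)/2 × 1 = 18.765
  Sum = 100.61 mg/L·hr

AUC = 101 mg/L·hr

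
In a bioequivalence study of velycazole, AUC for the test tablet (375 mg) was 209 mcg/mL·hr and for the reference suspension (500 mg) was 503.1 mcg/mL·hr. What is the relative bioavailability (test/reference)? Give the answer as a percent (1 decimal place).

F_rel = 55.4%

F_rel = (AUC_test/D_test) / (AUC_ref/D_ref)
      = (209/375) / (503.1/500)
      = 0.557333 / 1.0062 = 0.5539 = 55.39%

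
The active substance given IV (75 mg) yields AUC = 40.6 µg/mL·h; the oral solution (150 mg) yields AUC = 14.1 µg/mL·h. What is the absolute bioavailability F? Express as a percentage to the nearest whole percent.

F = 17%

F = (AUC_ev / D_ev) / (AUC_iv / D_iv)
  = (14.1/150) / (40.6/75)
  = 0.094 / 0.541333 = 0.1736
  = 17.36%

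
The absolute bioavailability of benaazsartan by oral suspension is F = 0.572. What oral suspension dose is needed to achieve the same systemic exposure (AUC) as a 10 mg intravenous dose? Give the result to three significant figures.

D_oral = 17.5 mg

For equal systemic exposure: F × D_ev = D_iv
D_ev = D_iv / F = 10 / 0.572 = 17.4825 mg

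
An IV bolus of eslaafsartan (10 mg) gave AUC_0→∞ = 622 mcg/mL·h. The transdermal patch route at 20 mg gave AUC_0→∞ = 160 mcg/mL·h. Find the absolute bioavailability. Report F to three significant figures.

F = (AUC_ev / D_ev) / (AUC_iv / D_iv)
  = (160/20) / (622/10)
  = 8 / 62.2 = 0.1286

F = 0.129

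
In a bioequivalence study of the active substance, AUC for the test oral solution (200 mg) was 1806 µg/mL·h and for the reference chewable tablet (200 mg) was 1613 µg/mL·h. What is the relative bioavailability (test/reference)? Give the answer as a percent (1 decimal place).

F_rel = (AUC_test/D_test) / (AUC_ref/D_ref)
      = (1806/200) / (1613/200)
      = 9.03 / 8.065 = 1.1197 = 111.97%

F_rel = 112.0%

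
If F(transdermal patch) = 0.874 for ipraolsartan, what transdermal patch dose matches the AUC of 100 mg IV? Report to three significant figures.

For equal systemic exposure: F × D_ev = D_iv
D_ev = D_iv / F = 100 / 0.874 = 114.416 mg

D_transdermal = 114 mg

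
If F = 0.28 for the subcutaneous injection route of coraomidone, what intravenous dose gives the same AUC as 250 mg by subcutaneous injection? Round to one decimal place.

Systemic exposure from an extravascular dose = F × D_ev, so the equivalent IV dose is F × D_ev.
D_iv = F × D_ev = 0.28 × 250 = 70 mg

D_iv = 70.0 mg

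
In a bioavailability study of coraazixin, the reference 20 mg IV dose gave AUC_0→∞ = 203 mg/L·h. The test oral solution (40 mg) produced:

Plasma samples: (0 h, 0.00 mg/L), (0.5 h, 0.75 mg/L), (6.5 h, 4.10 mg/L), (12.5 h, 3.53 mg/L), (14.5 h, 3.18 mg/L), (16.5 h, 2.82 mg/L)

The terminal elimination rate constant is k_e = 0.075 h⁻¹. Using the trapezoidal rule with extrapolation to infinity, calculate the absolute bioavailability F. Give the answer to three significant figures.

F = 0.217

Trapezoidal AUC_0→16.5 (oral solution):
  [0→0.5]: (0.00+0.75)/2 × 0.5 = 0.1875
  [0.5→6.5]: (0.75+4.10)/2 × 6 = 14.55
  [6.5→12.5]: (4.10+3.53)/2 × 6 = 22.89
  [12.5→14.5]: (3.53+3.18)/2 × 2 = 6.71
  [14.5→16.5]: (3.18+2.82)/2 × 2 = 6.0
  Sum = 50.3375 mg/L·h
Tail: C_last/k_e = 2.82/0.075 = 37.600
AUC_0→∞ (oral solution) = 50.3375 + 37.600 = 87.9375 mg/L·h
F = (AUC_ev/D_ev)/(AUC_iv/D_iv) = (87.9375/40)/(203/20) = 2.1984375/10.15 = 0.2166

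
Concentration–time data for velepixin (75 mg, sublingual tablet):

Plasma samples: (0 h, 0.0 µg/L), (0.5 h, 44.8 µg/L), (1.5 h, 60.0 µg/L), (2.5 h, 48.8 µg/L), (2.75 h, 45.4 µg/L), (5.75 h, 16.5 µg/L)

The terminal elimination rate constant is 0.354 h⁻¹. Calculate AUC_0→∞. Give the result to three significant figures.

Trapezoidal AUC_0→5.75:
  [0→0.5]: (0.0+44.8)/2 × 0.5 = 11.2
  [0.5→1.5]: (44.8+60.0)/2 × 1 = 52.4
  [1.5→2.5]: (60.0+48.8)/2 × 1 = 54.4
  [2.5→2.75]: (48.8+45.4)/2 × 0.25 = 11.775
  [2.75→5.75]: (45.4+16.5)/2 × 3 = 92.85
  Sum = 222.625 µg/L·h
Extrapolated tail: C_last / k_e = 16.5 / 0.354 = 46.610
AUC_0→∞ = 222.625 + 46.610 = 269.235 µg/L·h

AUC = 269 µg/L·h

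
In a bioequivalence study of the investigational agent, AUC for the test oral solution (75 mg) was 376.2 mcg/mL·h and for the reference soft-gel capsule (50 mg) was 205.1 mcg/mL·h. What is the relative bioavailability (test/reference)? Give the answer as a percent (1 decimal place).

F_rel = (AUC_test/D_test) / (AUC_ref/D_ref)
      = (376.2/75) / (205.1/50)
      = 5.016 / 4.102 = 1.2228 = 122.28%

F_rel = 122.3%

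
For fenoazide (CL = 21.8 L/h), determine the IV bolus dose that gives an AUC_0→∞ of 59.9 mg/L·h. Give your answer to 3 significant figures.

Dose = 1310 mg

Dose_iv = CL × AUC_0→∞
     = 21.8 × 59.9 = 1305.82 mg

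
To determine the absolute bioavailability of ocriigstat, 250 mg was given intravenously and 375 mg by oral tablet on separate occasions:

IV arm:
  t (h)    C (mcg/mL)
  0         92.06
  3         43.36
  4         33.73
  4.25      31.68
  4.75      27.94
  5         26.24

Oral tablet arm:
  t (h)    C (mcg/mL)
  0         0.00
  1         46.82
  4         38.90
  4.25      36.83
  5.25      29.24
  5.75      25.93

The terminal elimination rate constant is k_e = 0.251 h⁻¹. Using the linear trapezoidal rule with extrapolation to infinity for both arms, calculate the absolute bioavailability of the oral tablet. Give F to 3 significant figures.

Trapezoidal AUC_0→5 (IV):
  [0→3]: (92.06+43.36)/2 × 3 = 203.13
  [3→4]: (43.36+33.73)/2 × 1 = 38.545
  [4→4.25]: (33.73+31.68)/2 × 0.25 = 8.17625
  [4.25→4.75]: (31.68+27.94)/2 × 0.5 = 14.905
  [4.75→5]: (27.94+26.24)/2 × 0.25 = 6.7725
  Sum = 271.52875 mcg/mL·h
IV tail: 26.24/0.251 = 104.542; AUC_iv,0→∞ = 271.52875 + 104.542 = 376.07075 mcg/mL·h
Trapezoidal AUC_0→5.75 (oral tablet):
  [0→1]: (0.00+46.82)/2 × 1 = 23.41
  [1→4]: (46.82+38.90)/2 × 3 = 128.58
  [4→4.25]: (38.90+36.83)/2 × 0.25 = 9.46625
  [4.25→5.25]: (36.83+29.24)/2 × 1 = 33.035
  [5.25→5.75]: (29.24+25.93)/2 × 0.5 = 13.7925
  Sum = 208.28375 mcg/mL·h
oral tablet tail: 25.93/0.251 = 103.307; AUC_ev,0→∞ = 208.28375 + 103.307 = 311.59075 mcg/mL·h
F = (AUC_ev/D_ev)/(AUC_iv/D_iv) = (311.59075/375)/(376.07075/250) = 0.830909/1.504283 = 0.5524

F = 0.552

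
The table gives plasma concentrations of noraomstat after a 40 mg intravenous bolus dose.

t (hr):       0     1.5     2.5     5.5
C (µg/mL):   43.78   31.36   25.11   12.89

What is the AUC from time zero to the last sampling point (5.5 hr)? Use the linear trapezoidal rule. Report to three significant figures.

AUC = 142 µg/mL·hr

Trapezoidal AUC_0→5.5:
  [0→1.5]: (43.78+31.36)/2 × 1.5 = 56.355
  [1.5→2.5]: (31.36+25.11)/2 × 1 = 28.235
  [2.5→5.5]: (25.11+12.89)/2 × 3 = 57.0
  Sum = 141.59 µg/mL·hr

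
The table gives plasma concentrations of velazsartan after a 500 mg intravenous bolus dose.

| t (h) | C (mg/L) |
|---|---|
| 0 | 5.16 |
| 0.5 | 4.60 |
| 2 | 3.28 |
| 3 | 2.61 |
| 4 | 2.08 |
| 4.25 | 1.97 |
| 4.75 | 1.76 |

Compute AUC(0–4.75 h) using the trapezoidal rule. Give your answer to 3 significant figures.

Trapezoidal AUC_0→4.75:
  [0→0.5]: (5.16+4.60)/2 × 0.5 = 2.44
  [0.5→2]: (4.60+3.28)/2 × 1.5 = 5.91
  [2→3]: (3.28+2.61)/2 × 1 = 2.945
  [3→4]: (2.61+2.08)/2 × 1 = 2.345
  [4→4.25]: (2.08+1.97)/2 × 0.25 = 0.50625
  [4.25→4.75]: (1.97+1.76)/2 × 0.5 = 0.9325
  Sum = 15.07875 mg/L·h

AUC = 15.1 mg/L·h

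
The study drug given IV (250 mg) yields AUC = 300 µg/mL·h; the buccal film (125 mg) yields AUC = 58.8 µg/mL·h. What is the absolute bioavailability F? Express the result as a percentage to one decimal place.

F = (AUC_ev / D_ev) / (AUC_iv / D_iv)
  = (58.8/125) / (300/250)
  = 0.4704 / 1.2 = 0.3920
  = 39.20%

F = 39.2%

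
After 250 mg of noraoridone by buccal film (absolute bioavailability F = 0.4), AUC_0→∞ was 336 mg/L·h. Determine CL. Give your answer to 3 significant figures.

CL = F × Dose / AUC_0→∞
   = 0.4 × 250 / 336 = 0.297619 L/h

CL = 0.298 L/h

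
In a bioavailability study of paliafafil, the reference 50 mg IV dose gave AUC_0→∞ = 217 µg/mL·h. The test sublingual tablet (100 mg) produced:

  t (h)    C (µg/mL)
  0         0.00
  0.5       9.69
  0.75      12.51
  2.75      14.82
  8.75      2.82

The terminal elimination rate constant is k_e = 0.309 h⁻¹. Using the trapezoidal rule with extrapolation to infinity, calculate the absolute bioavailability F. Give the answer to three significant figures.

F = 0.218

Trapezoidal AUC_0→8.75 (sublingual tablet):
  [0→0.5]: (0.00+9.69)/2 × 0.5 = 2.4225
  [0.5→0.75]: (9.69+12.51)/2 × 0.25 = 2.775
  [0.75→2.75]: (12.51+14.82)/2 × 2 = 27.33
  [2.75→8.75]: (14.82+2.82)/2 × 6 = 52.92
  Sum = 85.4475 µg/mL·h
Tail: C_last/k_e = 2.82/0.309 = 9.126
AUC_0→∞ (sublingual tablet) = 85.4475 + 9.126 = 94.5735 µg/mL·h
F = (AUC_ev/D_ev)/(AUC_iv/D_iv) = (94.5735/100)/(217/50) = 0.945735/4.34 = 0.2179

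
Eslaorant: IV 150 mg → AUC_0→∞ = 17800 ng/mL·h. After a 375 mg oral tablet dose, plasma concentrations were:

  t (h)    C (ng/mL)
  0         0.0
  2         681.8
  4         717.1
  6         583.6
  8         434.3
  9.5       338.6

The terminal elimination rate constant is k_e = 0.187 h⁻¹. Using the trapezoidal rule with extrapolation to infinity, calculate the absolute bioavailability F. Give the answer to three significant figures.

F = 0.153

Trapezoidal AUC_0→9.5 (oral tablet):
  [0→2]: (0.0+681.8)/2 × 2 = 681.8
  [2→4]: (681.8+717.1)/2 × 2 = 1398.9
  [4→6]: (717.1+583.6)/2 × 2 = 1300.7
  [6→8]: (583.6+434.3)/2 × 2 = 1017.9
  [8→9.5]: (434.3+338.6)/2 × 1.5 = 579.675
  Sum = 4978.975 ng/mL·h
Tail: C_last/k_e = 338.6/0.187 = 1810.695
AUC_0→∞ (oral tablet) = 4978.975 + 1810.695 = 6789.67 ng/mL·h
F = (AUC_ev/D_ev)/(AUC_iv/D_iv) = (6789.67/375)/(17800/150) = 18.1058/118.667 = 0.1526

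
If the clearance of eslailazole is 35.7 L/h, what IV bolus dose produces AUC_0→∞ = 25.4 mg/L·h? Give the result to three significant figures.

Dose_iv = CL × AUC_0→∞
     = 35.7 × 25.4 = 906.78 mg

Dose = 907 mg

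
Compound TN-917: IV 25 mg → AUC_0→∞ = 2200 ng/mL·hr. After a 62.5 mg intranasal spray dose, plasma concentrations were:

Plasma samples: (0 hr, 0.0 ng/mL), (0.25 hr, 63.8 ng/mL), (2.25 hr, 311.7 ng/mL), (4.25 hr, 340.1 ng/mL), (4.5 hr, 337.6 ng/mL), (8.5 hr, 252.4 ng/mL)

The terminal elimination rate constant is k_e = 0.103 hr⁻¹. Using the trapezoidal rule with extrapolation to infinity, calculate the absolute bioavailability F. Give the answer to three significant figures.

Trapezoidal AUC_0→8.5 (intranasal spray):
  [0→0.25]: (0.0+63.8)/2 × 0.25 = 7.975
  [0.25→2.25]: (63.8+311.7)/2 × 2 = 375.5
  [2.25→4.25]: (311.7+340.1)/2 × 2 = 651.8
  [4.25→4.5]: (340.1+337.6)/2 × 0.25 = 84.7125
  [4.5→8.5]: (337.6+252.4)/2 × 4 = 1180.0
  Sum = 2299.9875 ng/mL·hr
Tail: C_last/k_e = 252.4/0.103 = 2450.485
AUC_0→∞ (intranasal spray) = 2299.9875 + 2450.485 = 4750.4725 ng/mL·hr
F = (AUC_ev/D_ev)/(AUC_iv/D_iv) = (4750.4725/62.5)/(2200/25) = 76.00756/88 = 0.8637

F = 0.864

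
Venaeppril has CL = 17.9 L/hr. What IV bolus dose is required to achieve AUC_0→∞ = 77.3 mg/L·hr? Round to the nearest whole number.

Dose = 1384 mg

Dose_iv = CL × AUC_0→∞
     = 17.9 × 77.3 = 1383.67 mg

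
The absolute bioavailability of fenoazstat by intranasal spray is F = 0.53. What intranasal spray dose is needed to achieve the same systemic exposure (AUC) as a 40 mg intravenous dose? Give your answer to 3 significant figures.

D_intranasal = 75.5 mg

For equal systemic exposure: F × D_ev = D_iv
D_ev = D_iv / F = 40 / 0.53 = 75.4717 mg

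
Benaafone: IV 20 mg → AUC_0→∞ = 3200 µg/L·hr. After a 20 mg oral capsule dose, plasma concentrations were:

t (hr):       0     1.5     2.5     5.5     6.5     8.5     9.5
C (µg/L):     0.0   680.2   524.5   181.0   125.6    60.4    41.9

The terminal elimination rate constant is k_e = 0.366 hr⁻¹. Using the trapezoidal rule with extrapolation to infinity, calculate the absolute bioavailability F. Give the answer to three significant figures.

F = 0.836

Trapezoidal AUC_0→9.5 (oral capsule):
  [0→1.5]: (0.0+680.2)/2 × 1.5 = 510.15
  [1.5→2.5]: (680.2+524.5)/2 × 1 = 602.35
  [2.5→5.5]: (524.5+181.0)/2 × 3 = 1058.25
  [5.5→6.5]: (181.0+125.6)/2 × 1 = 153.3
  [6.5→8.5]: (125.6+60.4)/2 × 2 = 186.0
  [8.5→9.5]: (60.4+41.9)/2 × 1 = 51.15
  Sum = 2561.2 µg/L·hr
Tail: C_last/k_e = 41.9/0.366 = 114.481
AUC_0→∞ (oral capsule) = 2561.2 + 114.481 = 2675.681 µg/L·hr
F = (AUC_ev/D_ev)/(AUC_iv/D_iv) = (2675.681/20)/(3200/20) = 133.78405/160 = 0.8362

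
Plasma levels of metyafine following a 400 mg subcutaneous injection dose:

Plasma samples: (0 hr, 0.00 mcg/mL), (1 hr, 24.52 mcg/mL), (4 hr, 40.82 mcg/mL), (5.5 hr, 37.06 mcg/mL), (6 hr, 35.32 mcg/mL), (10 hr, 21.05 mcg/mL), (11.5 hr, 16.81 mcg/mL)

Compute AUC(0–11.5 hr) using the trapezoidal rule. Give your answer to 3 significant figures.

Trapezoidal AUC_0→11.5:
  [0→1]: (0.00+24.52)/2 × 1 = 12.26
  [1→4]: (24.52+40.82)/2 × 3 = 98.01
  [4→5.5]: (40.82+37.06)/2 × 1.5 = 58.41
  [5.5→6]: (37.06+35.32)/2 × 0.5 = 18.095
  [6→10]: (35.32+21.05)/2 × 4 = 112.74
  [10→11.5]: (21.05+16.81)/2 × 1.5 = 28.395
  Sum = 327.91 mcg/mL·hr

AUC = 328 mcg/mL·hr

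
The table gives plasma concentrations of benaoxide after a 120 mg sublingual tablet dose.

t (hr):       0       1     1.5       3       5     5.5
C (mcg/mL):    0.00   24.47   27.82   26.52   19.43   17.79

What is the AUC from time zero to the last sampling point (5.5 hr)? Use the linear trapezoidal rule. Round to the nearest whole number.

Trapezoidal AUC_0→5.5:
  [0→1]: (0.00+24.47)/2 × 1 = 12.235
  [1→1.5]: (24.47+27.82)/2 × 0.5 = 13.0725
  [1.5→3]: (27.82+26.52)/2 × 1.5 = 40.755
  [3→5]: (26.52+19.43)/2 × 2 = 45.95
  [5→5.5]: (19.43+17.79)/2 × 0.5 = 9.305
  Sum = 121.3175 mcg/mL·hr

AUC = 121 mcg/mL·hr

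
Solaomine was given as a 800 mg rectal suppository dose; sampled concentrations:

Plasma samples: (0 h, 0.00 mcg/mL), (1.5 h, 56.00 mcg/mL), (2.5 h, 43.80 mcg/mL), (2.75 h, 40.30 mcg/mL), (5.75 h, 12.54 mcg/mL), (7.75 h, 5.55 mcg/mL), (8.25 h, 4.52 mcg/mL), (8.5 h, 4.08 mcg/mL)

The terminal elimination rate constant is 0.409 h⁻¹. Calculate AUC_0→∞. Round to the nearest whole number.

Trapezoidal AUC_0→8.5:
  [0→1.5]: (0.00+56.00)/2 × 1.5 = 42.0
  [1.5→2.5]: (56.00+43.80)/2 × 1 = 49.9
  [2.5→2.75]: (43.80+40.30)/2 × 0.25 = 10.5125
  [2.75→5.75]: (40.30+12.54)/2 × 3 = 79.26
  [5.75→7.75]: (12.54+5.55)/2 × 2 = 18.09
  [7.75→8.25]: (5.55+4.52)/2 × 0.5 = 2.5175
  [8.25→8.5]: (4.52+4.08)/2 × 0.25 = 1.075
  Sum = 203.355 mcg/mL·h
Extrapolated tail: C_last / k_e = 4.08 / 0.409 = 9.976
AUC_0→∞ = 203.355 + 9.976 = 213.331 mcg/mL·h

AUC = 213 mcg/mL·h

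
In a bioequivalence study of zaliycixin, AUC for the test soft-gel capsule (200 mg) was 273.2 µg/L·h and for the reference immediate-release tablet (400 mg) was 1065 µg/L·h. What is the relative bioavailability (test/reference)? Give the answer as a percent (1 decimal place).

F_rel = (AUC_test/D_test) / (AUC_ref/D_ref)
      = (273.2/200) / (1065/400)
      = 1.366 / 2.6625 = 0.5131 = 51.31%

F_rel = 51.3%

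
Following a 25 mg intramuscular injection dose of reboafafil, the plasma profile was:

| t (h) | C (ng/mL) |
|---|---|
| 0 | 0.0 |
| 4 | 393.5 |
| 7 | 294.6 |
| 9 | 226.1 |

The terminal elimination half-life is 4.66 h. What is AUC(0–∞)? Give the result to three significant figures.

Trapezoidal AUC_0→9:
  [0→4]: (0.0+393.5)/2 × 4 = 787.0
  [4→7]: (393.5+294.6)/2 × 3 = 1032.15
  [7→9]: (294.6+226.1)/2 × 2 = 520.7
  Sum = 2339.85 ng/mL·h
k_e = ln2 / t½ = 0.693147 / 4.66 = 0.1487 h^-1
Extrapolated tail: C_last / k_e = 226.1 / 0.1487 = 1520.511
AUC_0→∞ = 2339.85 + 1520.511 = 3860.361 ng/mL·h

AUC = 3860 ng/mL·h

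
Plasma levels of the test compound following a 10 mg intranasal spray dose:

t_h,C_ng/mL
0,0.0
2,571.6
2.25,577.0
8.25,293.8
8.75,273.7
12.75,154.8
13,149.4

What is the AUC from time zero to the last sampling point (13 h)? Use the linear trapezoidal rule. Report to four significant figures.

AUC = 4364 ng/mL·h

Trapezoidal AUC_0→13:
  [0→2]: (0.0+571.6)/2 × 2 = 571.6
  [2→2.25]: (571.6+577.0)/2 × 0.25 = 143.575
  [2.25→8.25]: (577.0+293.8)/2 × 6 = 2612.4
  [8.25→8.75]: (293.8+273.7)/2 × 0.5 = 141.875
  [8.75→12.75]: (273.7+154.8)/2 × 4 = 857.0
  [12.75→13]: (154.8+149.4)/2 × 0.25 = 38.025
  Sum = 4364.475 ng/mL·h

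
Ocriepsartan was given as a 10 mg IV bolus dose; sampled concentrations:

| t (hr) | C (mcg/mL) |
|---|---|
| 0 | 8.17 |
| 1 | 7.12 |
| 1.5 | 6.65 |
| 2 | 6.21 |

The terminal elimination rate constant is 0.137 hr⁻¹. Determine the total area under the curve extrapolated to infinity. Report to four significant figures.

AUC = 59.63 mcg/mL·hr

Trapezoidal AUC_0→2:
  [0→1]: (8.17+7.12)/2 × 1 = 7.645
  [1→1.5]: (7.12+6.65)/2 × 0.5 = 3.4425
  [1.5→2]: (6.65+6.21)/2 × 0.5 = 3.215
  Sum = 14.3025 mcg/mL·hr
Extrapolated tail: C_last / k_e = 6.21 / 0.137 = 45.328
AUC_0→∞ = 14.3025 + 45.328 = 59.6305 mcg/mL·hr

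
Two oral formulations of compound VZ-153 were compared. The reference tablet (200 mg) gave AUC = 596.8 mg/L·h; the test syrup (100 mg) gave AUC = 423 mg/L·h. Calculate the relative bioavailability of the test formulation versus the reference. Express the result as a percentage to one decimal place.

F_rel = (AUC_test/D_test) / (AUC_ref/D_ref)
      = (423/100) / (596.8/200)
      = 4.23 / 2.984 = 1.4176 = 141.76%

F_rel = 141.8%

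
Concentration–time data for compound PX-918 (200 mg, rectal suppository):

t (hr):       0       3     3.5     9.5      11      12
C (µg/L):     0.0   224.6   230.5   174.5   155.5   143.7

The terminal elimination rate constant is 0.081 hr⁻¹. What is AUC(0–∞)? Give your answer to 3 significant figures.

Trapezoidal AUC_0→12:
  [0→3]: (0.0+224.6)/2 × 3 = 336.9
  [3→3.5]: (224.6+230.5)/2 × 0.5 = 113.775
  [3.5→9.5]: (230.5+174.5)/2 × 6 = 1215.0
  [9.5→11]: (174.5+155.5)/2 × 1.5 = 247.5
  [11→12]: (155.5+143.7)/2 × 1 = 149.6
  Sum = 2062.775 µg/L·hr
Extrapolated tail: C_last / k_e = 143.7 / 0.081 = 1774.074
AUC_0→∞ = 2062.775 + 1774.074 = 3836.849 µg/L·hr

AUC = 3840 µg/L·hr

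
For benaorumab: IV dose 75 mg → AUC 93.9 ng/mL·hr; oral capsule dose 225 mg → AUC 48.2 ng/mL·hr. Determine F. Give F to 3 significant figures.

F = (AUC_ev / D_ev) / (AUC_iv / D_iv)
  = (48.2/225) / (93.9/75)
  = 0.214222 / 1.252 = 0.1711

F = 0.171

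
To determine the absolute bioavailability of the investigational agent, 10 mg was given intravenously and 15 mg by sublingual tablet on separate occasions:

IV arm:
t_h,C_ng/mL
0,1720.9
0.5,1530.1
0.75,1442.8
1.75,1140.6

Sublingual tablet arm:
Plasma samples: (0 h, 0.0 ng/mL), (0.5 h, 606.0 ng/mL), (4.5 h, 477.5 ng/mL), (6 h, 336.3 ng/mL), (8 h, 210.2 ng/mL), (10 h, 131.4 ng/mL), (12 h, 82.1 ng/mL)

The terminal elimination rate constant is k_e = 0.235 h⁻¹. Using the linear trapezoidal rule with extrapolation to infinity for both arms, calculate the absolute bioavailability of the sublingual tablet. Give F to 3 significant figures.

Trapezoidal AUC_0→1.75 (IV):
  [0→0.5]: (1720.9+1530.1)/2 × 0.5 = 812.75
  [0.5→0.75]: (1530.1+1442.8)/2 × 0.25 = 371.6125
  [0.75→1.75]: (1442.8+1140.6)/2 × 1 = 1291.7
  Sum = 2476.0625 ng/mL·h
IV tail: 1140.6/0.235 = 4853.617; AUC_iv,0→∞ = 2476.0625 + 4853.617 = 7329.6795 ng/mL·h
Trapezoidal AUC_0→12 (sublingual tablet):
  [0→0.5]: (0.0+606.0)/2 × 0.5 = 151.5
  [0.5→4.5]: (606.0+477.5)/2 × 4 = 2167.0
  [4.5→6]: (477.5+336.3)/2 × 1.5 = 610.35
  [6→8]: (336.3+210.2)/2 × 2 = 546.5
  [8→10]: (210.2+131.4)/2 × 2 = 341.6
  [10→12]: (131.4+82.1)/2 × 2 = 213.5
  Sum = 4030.45 ng/mL·h
sublingual tablet tail: 82.1/0.235 = 349.362; AUC_ev,0→∞ = 4030.45 + 349.362 = 4379.812 ng/mL·h
F = (AUC_ev/D_ev)/(AUC_iv/D_iv) = (4379.812/15)/(7329.6795/10) = 291.987/732.96795 = 0.3984

F = 0.398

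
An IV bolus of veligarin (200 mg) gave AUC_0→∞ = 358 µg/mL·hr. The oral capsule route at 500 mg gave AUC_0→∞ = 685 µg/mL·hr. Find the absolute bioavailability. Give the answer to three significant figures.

F = (AUC_ev / D_ev) / (AUC_iv / D_iv)
  = (685/500) / (358/200)
  = 1.37 / 1.79 = 0.7654

F = 0.765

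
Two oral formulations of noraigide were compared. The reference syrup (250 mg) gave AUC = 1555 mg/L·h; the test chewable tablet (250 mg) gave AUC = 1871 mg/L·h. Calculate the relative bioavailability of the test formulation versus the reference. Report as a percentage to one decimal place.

F_rel = 120.3%

F_rel = (AUC_test/D_test) / (AUC_ref/D_ref)
      = (1871/250) / (1555/250)
      = 7.484 / 6.22 = 1.2032 = 120.32%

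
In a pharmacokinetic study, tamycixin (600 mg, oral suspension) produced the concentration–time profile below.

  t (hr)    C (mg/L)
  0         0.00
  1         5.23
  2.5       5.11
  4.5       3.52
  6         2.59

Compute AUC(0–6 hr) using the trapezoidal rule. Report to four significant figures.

AUC = 23.58 mg/L·hr

Trapezoidal AUC_0→6:
  [0→1]: (0.00+5.23)/2 × 1 = 2.615
  [1→2.5]: (5.23+5.11)/2 × 1.5 = 7.755
  [2.5→4.5]: (5.11+3.52)/2 × 2 = 8.63
  [4.5→6]: (3.52+2.59)/2 × 1.5 = 4.5825
  Sum = 23.5825 mg/L·hr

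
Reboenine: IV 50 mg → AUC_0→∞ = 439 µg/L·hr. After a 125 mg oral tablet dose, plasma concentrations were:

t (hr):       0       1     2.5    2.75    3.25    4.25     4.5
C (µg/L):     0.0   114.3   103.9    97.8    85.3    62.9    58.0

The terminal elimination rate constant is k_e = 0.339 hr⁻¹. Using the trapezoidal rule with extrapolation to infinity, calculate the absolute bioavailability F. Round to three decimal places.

Trapezoidal AUC_0→4.5 (oral tablet):
  [0→1]: (0.0+114.3)/2 × 1 = 57.15
  [1→2.5]: (114.3+103.9)/2 × 1.5 = 163.65
  [2.5→2.75]: (103.9+97.8)/2 × 0.25 = 25.2125
  [2.75→3.25]: (97.8+85.3)/2 × 0.5 = 45.775
  [3.25→4.25]: (85.3+62.9)/2 × 1 = 74.1
  [4.25→4.5]: (62.9+58.0)/2 × 0.25 = 15.1125
  Sum = 381.0 µg/L·hr
Tail: C_last/k_e = 58.0/0.339 = 171.091
AUC_0→∞ (oral tablet) = 381.0 + 171.091 = 552.091 µg/L·hr
F = (AUC_ev/D_ev)/(AUC_iv/D_iv) = (552.091/125)/(439/50) = 4.416728/8.78 = 0.5030

F = 0.503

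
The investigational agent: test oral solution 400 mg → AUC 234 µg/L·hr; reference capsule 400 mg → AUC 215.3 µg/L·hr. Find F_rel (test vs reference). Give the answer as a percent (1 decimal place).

F_rel = 108.7%

F_rel = (AUC_test/D_test) / (AUC_ref/D_ref)
      = (234/400) / (215.3/400)
      = 0.585 / 0.53825 = 1.0869 = 108.69%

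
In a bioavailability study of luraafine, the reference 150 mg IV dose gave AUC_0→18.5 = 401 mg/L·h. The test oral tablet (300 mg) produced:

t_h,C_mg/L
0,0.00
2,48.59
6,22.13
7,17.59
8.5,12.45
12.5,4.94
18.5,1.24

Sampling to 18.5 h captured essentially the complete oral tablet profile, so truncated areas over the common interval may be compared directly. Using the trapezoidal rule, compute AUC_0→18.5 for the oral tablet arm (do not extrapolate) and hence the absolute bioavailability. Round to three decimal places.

Trapezoidal AUC_0→18.5 (oral tablet):
  [0→2]: (0.00+48.59)/2 × 2 = 48.59
  [2→6]: (48.59+22.13)/2 × 4 = 141.44
  [6→7]: (22.13+17.59)/2 × 1 = 19.86
  [7→8.5]: (17.59+12.45)/2 × 1.5 = 22.53
  [8.5→12.5]: (12.45+4.94)/2 × 4 = 34.78
  [12.5→18.5]: (4.94+1.24)/2 × 6 = 18.54
  Sum = 285.74 mg/L·h
F = (AUC_ev/D_ev)/(AUC_iv/D_iv) = (285.74/300)/(401/150) = 0.952467/2.67333 = 0.3563

F = 0.356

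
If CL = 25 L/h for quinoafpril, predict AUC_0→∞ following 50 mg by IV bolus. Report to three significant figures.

AUC_0→∞ = Dose_iv / CL
        = 50 / 25 = 2 mg/L·h

AUC = 2.00 mg/L·h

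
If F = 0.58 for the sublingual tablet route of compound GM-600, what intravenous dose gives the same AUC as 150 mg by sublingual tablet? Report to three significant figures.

Systemic exposure from an extravascular dose = F × D_ev, so the equivalent IV dose is F × D_ev.
D_iv = F × D_ev = 0.58 × 150 = 87 mg

D_iv = 87.0 mg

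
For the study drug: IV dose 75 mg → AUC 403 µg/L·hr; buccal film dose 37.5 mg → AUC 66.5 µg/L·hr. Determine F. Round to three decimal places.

F = (AUC_ev / D_ev) / (AUC_iv / D_iv)
  = (66.5/37.5) / (403/75)
  = 1.77333 / 5.37333 = 0.3300

F = 0.330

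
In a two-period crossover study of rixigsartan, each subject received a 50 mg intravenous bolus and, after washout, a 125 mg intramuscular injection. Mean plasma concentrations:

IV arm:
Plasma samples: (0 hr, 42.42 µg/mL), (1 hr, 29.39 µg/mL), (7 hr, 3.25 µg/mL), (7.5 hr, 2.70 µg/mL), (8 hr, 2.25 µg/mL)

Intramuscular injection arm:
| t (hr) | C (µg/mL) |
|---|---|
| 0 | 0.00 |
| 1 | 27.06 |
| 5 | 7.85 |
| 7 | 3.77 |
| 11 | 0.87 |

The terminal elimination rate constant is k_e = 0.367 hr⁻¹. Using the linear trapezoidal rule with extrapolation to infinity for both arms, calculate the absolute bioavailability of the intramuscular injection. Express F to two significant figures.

Trapezoidal AUC_0→8 (IV):
  [0→1]: (42.42+29.39)/2 × 1 = 35.905
  [1→7]: (29.39+3.25)/2 × 6 = 97.92
  [7→7.5]: (3.25+2.70)/2 × 0.5 = 1.4875
  [7.5→8]: (2.70+2.25)/2 × 0.5 = 1.2375
  Sum = 136.55 µg/mL·hr
IV tail: 2.25/0.367 = 6.131; AUC_iv,0→∞ = 136.55 + 6.131 = 142.681 µg/mL·hr
Trapezoidal AUC_0→11 (intramuscular injection):
  [0→1]: (0.00+27.06)/2 × 1 = 13.53
  [1→5]: (27.06+7.85)/2 × 4 = 69.82
  [5→7]: (7.85+3.77)/2 × 2 = 11.62
  [7→11]: (3.77+0.87)/2 × 4 = 9.28
  Sum = 104.25 µg/mL·hr
intramuscular injection tail: 0.87/0.367 = 2.371; AUC_ev,0→∞ = 104.25 + 2.371 = 106.621 µg/mL·hr
F = (AUC_ev/D_ev)/(AUC_iv/D_iv) = (106.621/125)/(142.681/50) = 0.852968/2.85362 = 0.2989

F = 0.30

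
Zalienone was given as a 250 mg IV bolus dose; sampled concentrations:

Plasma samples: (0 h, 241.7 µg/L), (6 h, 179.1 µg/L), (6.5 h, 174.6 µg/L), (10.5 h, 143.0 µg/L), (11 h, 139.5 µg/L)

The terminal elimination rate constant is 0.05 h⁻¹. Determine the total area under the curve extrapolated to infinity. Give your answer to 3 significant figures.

AUC = 4850 µg/L·h

Trapezoidal AUC_0→11:
  [0→6]: (241.7+179.1)/2 × 6 = 1262.4
  [6→6.5]: (179.1+174.6)/2 × 0.5 = 88.425
  [6.5→10.5]: (174.6+143.0)/2 × 4 = 635.2
  [10.5→11]: (143.0+139.5)/2 × 0.5 = 70.625
  Sum = 2056.65 µg/L·h
Extrapolated tail: C_last / k_e = 139.5 / 0.05 = 2790.000
AUC_0→∞ = 2056.65 + 2790.000 = 4846.65 µg/L·h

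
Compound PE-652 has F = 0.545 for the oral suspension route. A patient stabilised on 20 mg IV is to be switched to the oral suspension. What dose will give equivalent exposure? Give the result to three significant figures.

For equal systemic exposure: F × D_ev = D_iv
D_ev = D_iv / F = 20 / 0.545 = 36.6972 mg

D_oral = 36.7 mg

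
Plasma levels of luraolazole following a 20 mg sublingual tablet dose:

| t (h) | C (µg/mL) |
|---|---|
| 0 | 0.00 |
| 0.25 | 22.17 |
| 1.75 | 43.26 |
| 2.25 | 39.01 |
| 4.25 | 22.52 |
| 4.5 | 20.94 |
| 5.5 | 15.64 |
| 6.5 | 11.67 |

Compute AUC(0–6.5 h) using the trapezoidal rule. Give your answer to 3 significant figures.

AUC = 171 µg/mL·h

Trapezoidal AUC_0→6.5:
  [0→0.25]: (0.00+22.17)/2 × 0.25 = 2.77125
  [0.25→1.75]: (22.17+43.26)/2 × 1.5 = 49.0725
  [1.75→2.25]: (43.26+39.01)/2 × 0.5 = 20.5675
  [2.25→4.25]: (39.01+22.52)/2 × 2 = 61.53
  [4.25→4.5]: (22.52+20.94)/2 × 0.25 = 5.4325
  [4.5→5.5]: (20.94+15.64)/2 × 1 = 18.29
  [5.5→6.5]: (15.64+11.67)/2 × 1 = 13.655
  Sum = 171.31875 µg/mL·h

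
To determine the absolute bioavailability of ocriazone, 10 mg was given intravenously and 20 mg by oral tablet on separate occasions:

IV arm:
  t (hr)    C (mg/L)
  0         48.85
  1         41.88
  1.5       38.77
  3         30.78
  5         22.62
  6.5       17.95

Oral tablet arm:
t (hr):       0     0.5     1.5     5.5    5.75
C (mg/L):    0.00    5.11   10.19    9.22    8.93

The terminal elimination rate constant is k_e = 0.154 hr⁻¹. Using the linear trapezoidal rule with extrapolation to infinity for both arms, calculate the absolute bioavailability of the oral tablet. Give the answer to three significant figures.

Trapezoidal AUC_0→6.5 (IV):
  [0→1]: (48.85+41.88)/2 × 1 = 45.365
  [1→1.5]: (41.88+38.77)/2 × 0.5 = 20.1625
  [1.5→3]: (38.77+30.78)/2 × 1.5 = 52.1625
  [3→5]: (30.78+22.62)/2 × 2 = 53.4
  [5→6.5]: (22.62+17.95)/2 × 1.5 = 30.4275
  Sum = 201.5175 mg/L·hr
IV tail: 17.95/0.154 = 116.558; AUC_iv,0→∞ = 201.5175 + 116.558 = 318.0755 mg/L·hr
Trapezoidal AUC_0→5.75 (oral tablet):
  [0→0.5]: (0.00+5.11)/2 × 0.5 = 1.2775
  [0.5→1.5]: (5.11+10.19)/2 × 1 = 7.65
  [1.5→5.5]: (10.19+9.22)/2 × 4 = 38.82
  [5.5→5.75]: (9.22+8.93)/2 × 0.25 = 2.26875
  Sum = 50.01625 mg/L·hr
oral tablet tail: 8.93/0.154 = 57.987; AUC_ev,0→∞ = 50.01625 + 57.987 = 108.00325 mg/L·hr
F = (AUC_ev/D_ev)/(AUC_iv/D_iv) = (108.00325/20)/(318.0755/10) = 5.4001625/31.80755 = 0.1698

F = 0.170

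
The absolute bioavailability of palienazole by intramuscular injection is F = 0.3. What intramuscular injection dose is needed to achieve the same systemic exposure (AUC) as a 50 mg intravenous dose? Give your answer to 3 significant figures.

For equal systemic exposure: F × D_ev = D_iv
D_ev = D_iv / F = 50 / 0.3 = 166.667 mg

D_intramuscular = 167 mg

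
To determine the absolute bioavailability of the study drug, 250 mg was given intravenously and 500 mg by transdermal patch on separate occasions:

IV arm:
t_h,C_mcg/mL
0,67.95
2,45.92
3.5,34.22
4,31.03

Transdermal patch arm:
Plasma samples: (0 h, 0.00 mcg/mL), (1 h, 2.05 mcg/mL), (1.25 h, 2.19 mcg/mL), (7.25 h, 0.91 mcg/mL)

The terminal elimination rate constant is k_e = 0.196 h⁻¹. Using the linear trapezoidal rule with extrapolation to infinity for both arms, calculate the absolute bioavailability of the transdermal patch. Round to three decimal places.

Trapezoidal AUC_0→4 (IV):
  [0→2]: (67.95+45.92)/2 × 2 = 113.87
  [2→3.5]: (45.92+34.22)/2 × 1.5 = 60.105
  [3.5→4]: (34.22+31.03)/2 × 0.5 = 16.3125
  Sum = 190.2875 mcg/mL·h
IV tail: 31.03/0.196 = 158.316; AUC_iv,0→∞ = 190.2875 + 158.316 = 348.6035 mcg/mL·h
Trapezoidal AUC_0→7.25 (transdermal patch):
  [0→1]: (0.00+2.05)/2 × 1 = 1.025
  [1→1.25]: (2.05+2.19)/2 × 0.25 = 0.53
  [1.25→7.25]: (2.19+0.91)/2 × 6 = 9.3
  Sum = 10.855 mcg/mL·h
transdermal patch tail: 0.91/0.196 = 4.643; AUC_ev,0→∞ = 10.855 + 4.643 = 15.498 mcg/mL·h
F = (AUC_ev/D_ev)/(AUC_iv/D_iv) = (15.498/500)/(348.6035/250) = 0.030996/1.394414 = 0.0222

F = 0.022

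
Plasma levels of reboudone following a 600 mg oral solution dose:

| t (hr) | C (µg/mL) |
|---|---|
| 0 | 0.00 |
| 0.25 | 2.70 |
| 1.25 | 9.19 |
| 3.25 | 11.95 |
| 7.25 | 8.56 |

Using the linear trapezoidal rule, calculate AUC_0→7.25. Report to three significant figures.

Trapezoidal AUC_0→7.25:
  [0→0.25]: (0.00+2.70)/2 × 0.25 = 0.3375
  [0.25→1.25]: (2.70+9.19)/2 × 1 = 5.945
  [1.25→3.25]: (9.19+11.95)/2 × 2 = 21.14
  [3.25→7.25]: (11.95+8.56)/2 × 4 = 41.02
  Sum = 68.4425 µg/mL·hr

AUC = 68.4 µg/mL·hr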